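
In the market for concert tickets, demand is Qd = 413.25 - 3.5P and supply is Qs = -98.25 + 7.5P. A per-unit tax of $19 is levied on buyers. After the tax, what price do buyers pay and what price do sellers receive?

Buyers pay 654/11, sellers receive 445/11

Pre-tax equilibrium: P* = 46.5, Q* = 250.5.
Tax on buyers shifts demand to Qd = 413.25 − 3.5(P + 19) = 346.75 - 3.5P.
346.75 - 3.5P = -98.25 + 7.5P gives seller price Ps = 445/11; buyers pay Pb = 445/11 + 19 = 654/11.
New quantity: Q = 413.25 − 3.5(654/11) = 9027/44.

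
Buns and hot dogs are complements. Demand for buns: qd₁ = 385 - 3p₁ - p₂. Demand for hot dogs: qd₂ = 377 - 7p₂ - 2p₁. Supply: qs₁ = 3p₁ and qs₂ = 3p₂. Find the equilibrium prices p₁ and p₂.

Market 1: 385 - 3p₁ - p₂ = 3p₁ → 6p₁ + p₂ = 385.
Market 2: 10p₂ + 2p₁ = 377.
Eliminating p₂: 10×(1) − 1×(2) gives 58p₁ = 3473, so p₁ = 3473/58.
Back-substitute into (2): p₂ = (377 − 2×3473/58) / 10 = 746/29.

p₁ = 3473/58, p₂ = 746/29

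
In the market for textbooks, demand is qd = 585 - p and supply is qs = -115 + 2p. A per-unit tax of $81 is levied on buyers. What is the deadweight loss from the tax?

Deadweight loss = 2187

Pre-tax equilibrium: p* = 700/3, q* = 1055/3.
Tax on buyers shifts demand to qd = 585 − 1(p + 81) = 504 - p.
504 - p = -115 + 2p gives seller price ps = 619/3; buyers pay pb = 619/3 + 81 = 862/3.
New quantity: q = 585 − 1(862/3) = 893/3.
DWL = ½ × 81 × (1055/3 − 893/3) = 2187.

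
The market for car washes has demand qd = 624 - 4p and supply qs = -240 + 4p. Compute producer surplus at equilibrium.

Producer surplus = 4608

Equilibrium: 624 - 4p = -240 + 4p gives p* = 108, q* = 192.
Supply starts at p = 60 (where qs = 0).
PS = ½(108 − 60)(192) = 4608.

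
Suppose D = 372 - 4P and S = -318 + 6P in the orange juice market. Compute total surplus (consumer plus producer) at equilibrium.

Equilibrium: 372 - 4P = -318 + 6P gives P* = 69, Q* = 96.
Demand choke price: P = 93; supply starts at P = 53.
CS = ½(93 − 69)(96) = 1152; PS = ½(69 − 53)(96) = 768.

Total surplus = 1920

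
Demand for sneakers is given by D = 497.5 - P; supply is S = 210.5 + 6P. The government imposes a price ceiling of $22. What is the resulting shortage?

Equilibrium price would be P* = 41, so the ceiling at 22 binds.
At P = 22: D = 497.5 − 1(22) = 475.5, S = 210.5 + 6(22) = 342.5.
Shortage = 475.5 − 342.5 = 133.

Shortage = 133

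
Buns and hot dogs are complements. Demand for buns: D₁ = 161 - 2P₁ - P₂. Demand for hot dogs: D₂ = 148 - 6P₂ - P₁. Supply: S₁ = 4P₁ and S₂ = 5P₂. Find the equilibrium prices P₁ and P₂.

P₁ = 1623/65, P₂ = 727/65

Market 1: 161 - 2P₁ - P₂ = 4P₁ → 6P₁ + P₂ = 161.
Market 2: 11P₂ + P₁ = 148.
Eliminating P₂: 11×(1) − 1×(2) gives 65P₁ = 1623, so P₁ = 1623/65.
Back-substitute into (2): P₂ = (148 − 1×1623/65) / 11 = 727/65.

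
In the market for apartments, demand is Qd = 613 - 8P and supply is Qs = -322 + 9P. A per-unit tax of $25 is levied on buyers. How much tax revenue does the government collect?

Pre-tax equilibrium: P* = 55, Q* = 173.
Tax on buyers shifts demand to Qd = 613 − 8(P + 25) = 413 - 8P.
413 - 8P = -322 + 9P gives seller price Ps = 735/17; buyers pay Pb = 735/17 + 25 = 1160/17.
New quantity: Q = 613 − 8(1160/17) = 1141/17.
Revenue = 25 × 1141/17 = 28525/17.

Tax revenue = 28525/17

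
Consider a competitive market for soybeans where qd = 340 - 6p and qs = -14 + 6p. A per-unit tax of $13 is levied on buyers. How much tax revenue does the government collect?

Pre-tax equilibrium: p* = 29.5, q* = 163.
Tax on buyers shifts demand to qd = 340 − 6(p + 13) = 262 - 6p.
262 - 6p = -14 + 6p gives seller price ps = 23; buyers pay pb = 23 + 13 = 36.
New quantity: q = 340 − 6(36) = 124.
Revenue = 13 × 124 = 1612.

Tax revenue = 1612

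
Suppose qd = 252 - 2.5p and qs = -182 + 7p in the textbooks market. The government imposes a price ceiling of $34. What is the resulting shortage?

Equilibrium price would be p* = 868/19, so the ceiling at 34 binds.
At p = 34: qd = 252 − 2.5(34) = 167, qs = -182 + 7(34) = 56.
Shortage = 167 − 56 = 111.

Shortage = 111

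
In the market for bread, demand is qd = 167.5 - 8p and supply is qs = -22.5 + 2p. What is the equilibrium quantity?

Set qd = qs: 167.5 - 8p = -22.5 + 2p.
190 = 10p, so p* = 19.
q* = 167.5 − 8(19) = 15.5.

q* = 15.5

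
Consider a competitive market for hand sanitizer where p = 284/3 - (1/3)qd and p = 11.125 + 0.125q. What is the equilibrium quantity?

Set the two price expressions equal: 284/3 - (1/3)q = 11.125 + 0.125q.
2005/24 = (11/24)q, so q* = 2005/11.
p* = 284/3 − (1/3)(2005/11) = 373/11.

q* = 2005/11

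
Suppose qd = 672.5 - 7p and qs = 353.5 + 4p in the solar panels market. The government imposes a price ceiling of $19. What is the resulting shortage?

Equilibrium price would be p* = 29, so the ceiling at 19 binds.
At p = 19: qd = 672.5 − 7(19) = 539.5, qs = 353.5 + 4(19) = 429.5.
Shortage = 539.5 − 429.5 = 110.

Shortage = 110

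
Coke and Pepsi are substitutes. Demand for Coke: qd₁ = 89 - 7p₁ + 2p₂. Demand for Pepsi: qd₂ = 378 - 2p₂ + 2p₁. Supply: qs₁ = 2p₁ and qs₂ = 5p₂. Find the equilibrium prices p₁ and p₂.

Market 1: 89 - 7p₁ + 2p₂ = 2p₁ → 9p₁ - 2p₂ = 89.
Market 2: 7p₂ - 2p₁ = 378.
Eliminating p₂: 7×(1) + 2×(2) gives 59p₁ = 1379, so p₁ = 1379/59.
Back-substitute into (2): p₂ = (378 + 2×1379/59) / 7 = 3580/59.

p₁ = 1379/59, p₂ = 3580/59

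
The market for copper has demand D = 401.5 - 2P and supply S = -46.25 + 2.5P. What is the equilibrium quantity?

Q* = 202.5

Set D = S: 401.5 - 2P = -46.25 + 2.5P.
447.75 = 4.5P, so P* = 99.5.
Q* = 401.5 − 2(99.5) = 202.5.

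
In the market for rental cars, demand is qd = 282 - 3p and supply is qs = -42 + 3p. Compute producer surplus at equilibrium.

Producer surplus = 2400

Equilibrium: 282 - 3p = -42 + 3p gives p* = 54, q* = 120.
Supply starts at p = 14 (where qs = 0).
PS = ½(54 − 14)(120) = 2400.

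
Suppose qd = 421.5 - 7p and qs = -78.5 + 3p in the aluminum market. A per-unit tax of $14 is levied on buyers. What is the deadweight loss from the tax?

Pre-tax equilibrium: p* = 50, q* = 71.5.
Tax on buyers shifts demand to qd = 421.5 − 7(p + 14) = 323.5 - 7p.
323.5 - 7p = -78.5 + 3p gives seller price ps = 40.2; buyers pay pb = 40.2 + 14 = 54.2.
New quantity: q = 421.5 − 7(54.2) = 42.1.
DWL = ½ × 14 × (71.5 − 42.1) = 205.8.

Deadweight loss = 205.8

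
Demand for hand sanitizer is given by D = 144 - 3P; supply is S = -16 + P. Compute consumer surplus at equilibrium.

Equilibrium: 144 - 3P = -16 + P gives P* = 40, Q* = 24.
Demand choke price (D = 0): P = 48.
CS = ½(48 − 40)(24) = 96.

Consumer surplus = 96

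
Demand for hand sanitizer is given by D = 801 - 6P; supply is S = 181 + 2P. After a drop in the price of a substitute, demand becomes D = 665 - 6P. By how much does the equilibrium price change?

ΔP = -17

Original equilibrium: P* = 77.5, Q* = 336.
New equilibrium: 665 - 6P = 181 + 2P, so 484 = 8P and P' = 60.5; Q' = 665 − 6(60.5) = 302.
Change in price: 60.5 − 77.5 = -17.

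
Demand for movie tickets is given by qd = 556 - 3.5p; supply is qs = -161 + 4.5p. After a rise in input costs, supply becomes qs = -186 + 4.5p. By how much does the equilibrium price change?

Original equilibrium: p* = 89.625, q* = 242.3125.
New equilibrium: 556 - 3.5p = -186 + 4.5p, so 742 = 8p and p' = 92.75; q' = 556 − 3.5(92.75) = 231.375.
Change in price: 92.75 − 89.625 = 3.125.

Δp = 3.125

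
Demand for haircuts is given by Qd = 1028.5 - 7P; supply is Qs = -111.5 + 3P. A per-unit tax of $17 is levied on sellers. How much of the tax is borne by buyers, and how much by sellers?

Buyers bear $5.1, sellers bear $11.9

Pre-tax equilibrium: P* = 114, Q* = 230.5.
Tax on sellers shifts supply to Qs = -111.5 + 3(P − 17) = -162.5 + 3P.
1028.5 - 7P = -162.5 + 3P gives buyer price Pb = 119.1; sellers receive Ps = 119.1 − 17 = 102.1.
New quantity: Q = 1028.5 − 7(119.1) = 194.8.
Buyer burden = 119.1 − 114 = 5.1; seller burden = 114 − 102.1 = 11.9.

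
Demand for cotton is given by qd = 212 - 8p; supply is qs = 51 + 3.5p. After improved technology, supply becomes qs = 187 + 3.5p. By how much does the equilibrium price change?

Δp = -272/23

Original equilibrium: p* = 14, q* = 100.
New equilibrium: 212 - 8p = 187 + 3.5p, so 25 = 11.5p and p' = 50/23; q' = 212 − 8(50/23) = 4476/23.
Change in price: 50/23 − 14 = -272/23.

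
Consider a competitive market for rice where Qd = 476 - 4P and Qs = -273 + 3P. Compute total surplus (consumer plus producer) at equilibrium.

Equilibrium: 476 - 4P = -273 + 3P gives P* = 107, Q* = 48.
Demand choke price: P = 119; supply starts at P = 91.
CS = ½(119 − 107)(48) = 288; PS = ½(107 − 91)(48) = 384.

Total surplus = 672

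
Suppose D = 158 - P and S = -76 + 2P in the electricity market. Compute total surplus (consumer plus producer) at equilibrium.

Equilibrium: 158 - P = -76 + 2P gives P* = 78, Q* = 80.
Demand choke price: P = 158; supply starts at P = 38.
CS = ½(158 − 78)(80) = 3200; PS = ½(78 − 38)(80) = 1600.

Total surplus = 4800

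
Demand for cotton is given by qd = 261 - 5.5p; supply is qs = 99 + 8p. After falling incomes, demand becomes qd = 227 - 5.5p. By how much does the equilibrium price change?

Original equilibrium: p* = 12, q* = 195.
New equilibrium: 227 - 5.5p = 99 + 8p, so 128 = 13.5p and p' = 256/27; q' = 227 − 5.5(256/27) = 4721/27.
Change in price: 256/27 − 12 = -68/27.

Δp = -68/27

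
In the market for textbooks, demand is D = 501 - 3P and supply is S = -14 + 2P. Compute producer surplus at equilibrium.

Equilibrium: 501 - 3P = -14 + 2P gives P* = 103, Q* = 192.
Supply starts at P = 7 (where S = 0).
PS = ½(103 − 7)(192) = 9216.

Producer surplus = 9216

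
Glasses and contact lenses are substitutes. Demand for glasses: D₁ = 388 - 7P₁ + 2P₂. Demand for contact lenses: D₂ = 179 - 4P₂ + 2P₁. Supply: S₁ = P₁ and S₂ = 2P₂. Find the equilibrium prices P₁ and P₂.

P₁ = 1343/22, P₂ = 552/11

Market 1: 388 - 7P₁ + 2P₂ = P₁ → 8P₁ - 2P₂ = 388.
Market 2: 6P₂ - 2P₁ = 179.
Eliminating P₂: 6×(1) + 2×(2) gives 44P₁ = 2686, so P₁ = 1343/22.
Back-substitute into (2): P₂ = (179 + 2×1343/22) / 6 = 552/11.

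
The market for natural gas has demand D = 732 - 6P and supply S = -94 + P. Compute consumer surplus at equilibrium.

Consumer surplus = 48

Equilibrium: 732 - 6P = -94 + P gives P* = 118, Q* = 24.
Demand choke price (D = 0): P = 122.
CS = ½(122 − 118)(24) = 48.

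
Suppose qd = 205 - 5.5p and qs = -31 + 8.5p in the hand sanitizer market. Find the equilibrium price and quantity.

p* = 118/7, q* = 786/7

Set qd = qs: 205 - 5.5p = -31 + 8.5p.
236 = 14p, so p* = 118/7.
q* = 205 − 5.5(118/7) = 786/7.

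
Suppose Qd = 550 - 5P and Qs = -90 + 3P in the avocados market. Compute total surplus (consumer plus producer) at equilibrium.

Total surplus = 6000

Equilibrium: 550 - 5P = -90 + 3P gives P* = 80, Q* = 150.
Demand choke price: P = 110; supply starts at P = 30.
CS = ½(110 − 80)(150) = 2250; PS = ½(80 − 30)(150) = 3750.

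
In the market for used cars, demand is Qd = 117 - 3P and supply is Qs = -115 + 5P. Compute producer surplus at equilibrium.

Producer surplus = 90

Equilibrium: 117 - 3P = -115 + 5P gives P* = 29, Q* = 30.
Supply starts at P = 23 (where Qs = 0).
PS = ½(29 − 23)(30) = 90.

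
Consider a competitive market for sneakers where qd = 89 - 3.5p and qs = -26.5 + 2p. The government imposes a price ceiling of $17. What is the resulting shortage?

Shortage = 22

Equilibrium price would be p* = 21, so the ceiling at 17 binds.
At p = 17: qd = 89 − 3.5(17) = 29.5, qs = -26.5 + 2(17) = 7.5.
Shortage = 29.5 − 7.5 = 22.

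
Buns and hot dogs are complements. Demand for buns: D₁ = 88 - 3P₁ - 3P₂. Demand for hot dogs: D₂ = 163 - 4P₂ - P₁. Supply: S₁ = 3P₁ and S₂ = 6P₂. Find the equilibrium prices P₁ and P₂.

Market 1: 88 - 3P₁ - 3P₂ = 3P₁ → 6P₁ + 3P₂ = 88.
Market 2: 10P₂ + P₁ = 163.
Eliminating P₂: 10×(1) − 3×(2) gives 57P₁ = 391, so P₁ = 391/57.
Back-substitute into (2): P₂ = (163 − 1×391/57) / 10 = 890/57.

P₁ = 391/57, P₂ = 890/57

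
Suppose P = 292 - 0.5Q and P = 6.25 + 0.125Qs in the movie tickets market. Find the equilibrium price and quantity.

P* = 63.4, Q* = 457.2

Set the two price expressions equal: 292 - 0.5Q = 6.25 + 0.125Q.
285.75 = 0.625Q, so Q* = 457.2.
P* = 292 − (0.5)(457.2) = 63.4.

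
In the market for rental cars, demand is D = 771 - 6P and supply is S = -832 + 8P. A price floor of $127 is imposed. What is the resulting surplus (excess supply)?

Equilibrium price would be P* = 114.5, so the floor at 127 binds.
At P = 127: D = 9, S = 184.
Surplus = 184 − 9 = 175.

Surplus = 175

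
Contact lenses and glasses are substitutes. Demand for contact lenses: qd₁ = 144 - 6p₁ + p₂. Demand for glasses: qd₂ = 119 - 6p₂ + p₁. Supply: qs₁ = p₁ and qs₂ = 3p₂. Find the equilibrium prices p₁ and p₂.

Market 1: 144 - 6p₁ + p₂ = p₁ → 7p₁ - p₂ = 144.
Market 2: 9p₂ - p₁ = 119.
Eliminating p₂: 9×(1) + 1×(2) gives 62p₁ = 1415, so p₁ = 1415/62.
Back-substitute into (2): p₂ = (119 + 1×1415/62) / 9 = 977/62.

p₁ = 1415/62, p₂ = 977/62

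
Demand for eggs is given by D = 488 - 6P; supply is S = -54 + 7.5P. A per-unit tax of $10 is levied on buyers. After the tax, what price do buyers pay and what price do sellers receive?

Pre-tax equilibrium: P* = 1084/27, Q* = 2224/9.
Tax on buyers shifts demand to D = 488 − 6(P + 10) = 428 - 6P.
428 - 6P = -54 + 7.5P gives seller price Ps = 964/27; buyers pay Pb = 964/27 + 10 = 1234/27.
New quantity: Q = 488 − 6(1234/27) = 1924/9.

Buyers pay 1234/27, sellers receive 964/27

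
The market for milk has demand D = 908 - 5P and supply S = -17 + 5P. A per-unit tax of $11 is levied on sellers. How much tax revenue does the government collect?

Tax revenue = 4598

Pre-tax equilibrium: P* = 92.5, Q* = 445.5.
Tax on sellers shifts supply to S = -17 + 5(P − 11) = -72 + 5P.
908 - 5P = -72 + 5P gives buyer price Pb = 98; sellers receive Ps = 98 − 11 = 87.
New quantity: Q = 908 − 5(98) = 418.
Revenue = 11 × 418 = 4598.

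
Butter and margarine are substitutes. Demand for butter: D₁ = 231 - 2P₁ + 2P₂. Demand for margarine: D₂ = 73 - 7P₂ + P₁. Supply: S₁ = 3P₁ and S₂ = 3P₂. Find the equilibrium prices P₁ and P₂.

P₁ = 307/6, P₂ = 149/12

Market 1: 231 - 2P₁ + 2P₂ = 3P₁ → 5P₁ - 2P₂ = 231.
Market 2: 10P₂ - P₁ = 73.
Eliminating P₂: 10×(1) + 2×(2) gives 48P₁ = 2456, so P₁ = 307/6.
Back-substitute into (2): P₂ = (73 + 1×307/6) / 10 = 149/12.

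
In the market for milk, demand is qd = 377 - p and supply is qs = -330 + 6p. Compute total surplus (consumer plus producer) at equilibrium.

Equilibrium: 377 - p = -330 + 6p gives p* = 101, q* = 276.
Demand choke price: p = 377; supply starts at p = 55.
CS = ½(377 − 101)(276) = 38088; PS = ½(101 − 55)(276) = 6348.

Total surplus = 44436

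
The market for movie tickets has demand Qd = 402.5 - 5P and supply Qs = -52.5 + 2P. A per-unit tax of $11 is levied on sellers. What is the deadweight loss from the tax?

Deadweight loss = 605/7

Pre-tax equilibrium: P* = 65, Q* = 77.5.
Tax on sellers shifts supply to Qs = -52.5 + 2(P − 11) = -74.5 + 2P.
402.5 - 5P = -74.5 + 2P gives buyer price Pb = 477/7; sellers receive Ps = 477/7 − 11 = 400/7.
New quantity: Q = 402.5 − 5(477/7) = 865/14.
DWL = ½ × 11 × (77.5 − 865/14) = 605/7.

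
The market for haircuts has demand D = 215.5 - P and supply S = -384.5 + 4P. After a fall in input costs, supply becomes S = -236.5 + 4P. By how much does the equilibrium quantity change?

Original equilibrium: P* = 120, Q* = 95.5.
New equilibrium: 215.5 - P = -236.5 + 4P, so 452 = 5P and P' = 90.4; Q' = 215.5 − 1(90.4) = 125.1.
Change in quantity: 125.1 − 95.5 = 29.6.

ΔQ = 29.6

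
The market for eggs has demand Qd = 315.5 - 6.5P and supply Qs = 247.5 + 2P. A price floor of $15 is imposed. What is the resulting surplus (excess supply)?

Surplus = 59.5

Equilibrium price would be P* = 8, so the floor at 15 binds.
At P = 15: Qd = 218, Qs = 277.5.
Surplus = 277.5 − 218 = 59.5.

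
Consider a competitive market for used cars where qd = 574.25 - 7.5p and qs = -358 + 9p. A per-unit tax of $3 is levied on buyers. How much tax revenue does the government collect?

Tax revenue = 9123/22

Pre-tax equilibrium: p* = 56.5, q* = 150.5.
Tax on buyers shifts demand to qd = 574.25 − 7.5(p + 3) = 551.75 - 7.5p.
551.75 - 7.5p = -358 + 9p gives seller price ps = 1213/22; buyers pay pb = 1213/22 + 3 = 1279/22.
New quantity: q = 574.25 − 7.5(1279/22) = 3041/22.
Revenue = 3 × 3041/22 = 9123/22.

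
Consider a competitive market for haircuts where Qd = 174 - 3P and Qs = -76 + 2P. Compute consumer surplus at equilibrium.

Equilibrium: 174 - 3P = -76 + 2P gives P* = 50, Q* = 24.
Demand choke price (Qd = 0): P = 58.
CS = ½(58 − 50)(24) = 96.

Consumer surplus = 96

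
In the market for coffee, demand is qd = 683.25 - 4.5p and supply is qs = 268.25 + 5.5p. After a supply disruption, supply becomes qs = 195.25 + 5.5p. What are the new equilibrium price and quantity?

p' = 48.8, q' = 463.65

Original equilibrium: p* = 41.5, q* = 496.5.
New equilibrium: 683.25 - 4.5p = 195.25 + 5.5p, so 488 = 10p and p' = 48.8; q' = 683.25 − 4.5(48.8) = 463.65.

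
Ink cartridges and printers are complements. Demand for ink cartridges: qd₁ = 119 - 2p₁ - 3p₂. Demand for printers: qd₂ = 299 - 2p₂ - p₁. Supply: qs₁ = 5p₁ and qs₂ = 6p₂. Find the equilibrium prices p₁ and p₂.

Market 1: 119 - 2p₁ - 3p₂ = 5p₁ → 7p₁ + 3p₂ = 119.
Market 2: 8p₂ + p₁ = 299.
Eliminating p₂: 8×(1) − 3×(2) gives 53p₁ = 55, so p₁ = 55/53.
Back-substitute into (2): p₂ = (299 − 1×55/53) / 8 = 1974/53.

p₁ = 55/53, p₂ = 1974/53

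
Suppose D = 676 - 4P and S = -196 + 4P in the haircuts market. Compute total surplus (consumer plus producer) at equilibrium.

Total surplus = 14400

Equilibrium: 676 - 4P = -196 + 4P gives P* = 109, Q* = 240.
Demand choke price: P = 169; supply starts at P = 49.
CS = ½(169 − 109)(240) = 7200; PS = ½(109 − 49)(240) = 7200.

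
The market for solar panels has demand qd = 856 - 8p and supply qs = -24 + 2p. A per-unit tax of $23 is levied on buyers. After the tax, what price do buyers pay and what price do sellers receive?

Pre-tax equilibrium: p* = 88, q* = 152.
Tax on buyers shifts demand to qd = 856 − 8(p + 23) = 672 - 8p.
672 - 8p = -24 + 2p gives seller price ps = 69.6; buyers pay pb = 69.6 + 23 = 92.6.
New quantity: q = 856 − 8(92.6) = 115.2.

Buyers pay $92.6, sellers receive $69.6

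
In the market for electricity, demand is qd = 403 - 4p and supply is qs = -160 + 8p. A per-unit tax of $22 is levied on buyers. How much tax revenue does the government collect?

Pre-tax equilibrium: p* = 563/12, q* = 646/3.
Tax on buyers shifts demand to qd = 403 − 4(p + 22) = 315 - 4p.
315 - 4p = -160 + 8p gives seller price ps = 475/12; buyers pay pb = 475/12 + 22 = 739/12.
New quantity: q = 403 − 4(739/12) = 470/3.
Revenue = 22 × 470/3 = 10340/3.

Tax revenue = 10340/3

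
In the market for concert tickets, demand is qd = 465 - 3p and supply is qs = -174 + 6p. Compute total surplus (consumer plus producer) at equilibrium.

Total surplus = 15876

Equilibrium: 465 - 3p = -174 + 6p gives p* = 71, q* = 252.
Demand choke price: p = 155; supply starts at p = 29.
CS = ½(155 − 71)(252) = 10584; PS = ½(71 − 29)(252) = 5292.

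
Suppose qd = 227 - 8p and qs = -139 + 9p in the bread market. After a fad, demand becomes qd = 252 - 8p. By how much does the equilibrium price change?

Δp = 25/17

Original equilibrium: p* = 366/17, q* = 931/17.
New equilibrium: 252 - 8p = -139 + 9p, so 391 = 17p and p' = 23; q' = 252 − 8(23) = 68.
Change in price: 23 − 366/17 = 25/17.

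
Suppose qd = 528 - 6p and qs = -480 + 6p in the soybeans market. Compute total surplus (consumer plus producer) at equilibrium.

Equilibrium: 528 - 6p = -480 + 6p gives p* = 84, q* = 24.
Demand choke price: p = 88; supply starts at p = 80.
CS = ½(88 − 84)(24) = 48; PS = ½(84 − 80)(24) = 48.

Total surplus = 96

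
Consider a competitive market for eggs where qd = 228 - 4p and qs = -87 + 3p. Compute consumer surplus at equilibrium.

Equilibrium: 228 - 4p = -87 + 3p gives p* = 45, q* = 48.
Demand choke price (qd = 0): p = 57.
CS = ½(57 − 45)(48) = 288.

Consumer surplus = 288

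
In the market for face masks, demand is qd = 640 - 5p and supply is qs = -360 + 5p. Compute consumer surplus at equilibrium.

Consumer surplus = 1960

Equilibrium: 640 - 5p = -360 + 5p gives p* = 100, q* = 140.
Demand choke price (qd = 0): p = 128.
CS = ½(128 − 100)(140) = 1960.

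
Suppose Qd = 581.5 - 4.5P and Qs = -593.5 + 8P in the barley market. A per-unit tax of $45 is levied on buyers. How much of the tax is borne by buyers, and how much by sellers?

Pre-tax equilibrium: P* = 94, Q* = 158.5.
Tax on buyers shifts demand to Qd = 581.5 − 4.5(P + 45) = 379 - 4.5P.
379 - 4.5P = -593.5 + 8P gives seller price Ps = 77.8; buyers pay Pb = 77.8 + 45 = 122.8.
New quantity: Q = 581.5 − 4.5(122.8) = 28.9.
Buyer burden = 122.8 − 94 = 28.8; seller burden = 94 − 77.8 = 16.2.

Buyers bear $28.8, sellers bear $16.2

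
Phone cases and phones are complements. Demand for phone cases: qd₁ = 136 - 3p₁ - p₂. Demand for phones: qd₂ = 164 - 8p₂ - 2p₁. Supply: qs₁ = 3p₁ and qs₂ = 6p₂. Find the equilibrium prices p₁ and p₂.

p₁ = 870/41, p₂ = 356/41

Market 1: 136 - 3p₁ - p₂ = 3p₁ → 6p₁ + p₂ = 136.
Market 2: 14p₂ + 2p₁ = 164.
Eliminating p₂: 14×(1) − 1×(2) gives 82p₁ = 1740, so p₁ = 870/41.
Back-substitute into (2): p₂ = (164 − 2×870/41) / 14 = 356/41.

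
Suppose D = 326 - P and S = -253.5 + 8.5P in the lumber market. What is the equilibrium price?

P* = 61

Set D = S: 326 - P = -253.5 + 8.5P.
579.5 = 9.5P, so P* = 61.
Q* = 326 − 1(61) = 265.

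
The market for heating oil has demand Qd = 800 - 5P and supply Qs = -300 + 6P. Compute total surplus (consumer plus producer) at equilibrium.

Total surplus = 16500

Equilibrium: 800 - 5P = -300 + 6P gives P* = 100, Q* = 300.
Demand choke price: P = 160; supply starts at P = 50.
CS = ½(160 − 100)(300) = 9000; PS = ½(100 − 50)(300) = 7500.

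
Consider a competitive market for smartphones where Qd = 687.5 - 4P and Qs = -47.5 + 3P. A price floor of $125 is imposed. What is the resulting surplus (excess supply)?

Surplus = 140

Equilibrium price would be P* = 105, so the floor at 125 binds.
At P = 125: Qd = 187.5, Qs = 327.5.
Surplus = 327.5 − 187.5 = 140.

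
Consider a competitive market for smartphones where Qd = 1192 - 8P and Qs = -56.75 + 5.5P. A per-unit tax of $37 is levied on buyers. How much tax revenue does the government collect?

Pre-tax equilibrium: P* = 92.5, Q* = 452.
Tax on buyers shifts demand to Qd = 1192 − 8(P + 37) = 896 - 8P.
896 - 8P = -56.75 + 5.5P gives seller price Ps = 3811/54; buyers pay Pb = 3811/54 + 37 = 5809/54.
New quantity: Q = 1192 − 8(5809/54) = 8948/27.
Revenue = 37 × 8948/27 = 331076/27.

Tax revenue = 331076/27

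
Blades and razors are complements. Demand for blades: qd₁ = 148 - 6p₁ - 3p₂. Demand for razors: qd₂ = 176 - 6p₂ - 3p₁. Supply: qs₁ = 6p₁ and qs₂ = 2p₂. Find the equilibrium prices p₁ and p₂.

p₁ = 656/87, p₂ = 556/29

Market 1: 148 - 6p₁ - 3p₂ = 6p₁ → 12p₁ + 3p₂ = 148.
Market 2: 8p₂ + 3p₁ = 176.
Eliminating p₂: 8×(1) − 3×(2) gives 87p₁ = 656, so p₁ = 656/87.
Back-substitute into (2): p₂ = (176 − 3×656/87) / 8 = 556/29.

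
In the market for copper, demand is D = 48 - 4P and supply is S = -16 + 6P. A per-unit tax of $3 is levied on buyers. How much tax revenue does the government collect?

Tax revenue = 45.6

Pre-tax equilibrium: P* = 6.4, Q* = 22.4.
Tax on buyers shifts demand to D = 48 − 4(P + 3) = 36 - 4P.
36 - 4P = -16 + 6P gives seller price Ps = 5.2; buyers pay Pb = 5.2 + 3 = 8.2.
New quantity: Q = 48 − 4(8.2) = 15.2.
Revenue = 3 × 15.2 = 45.6.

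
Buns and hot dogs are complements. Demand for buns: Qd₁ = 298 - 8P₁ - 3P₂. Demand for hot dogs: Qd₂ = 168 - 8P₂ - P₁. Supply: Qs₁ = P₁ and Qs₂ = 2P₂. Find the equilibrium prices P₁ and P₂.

P₁ = 2476/87, P₂ = 1214/87

Market 1: 298 - 8P₁ - 3P₂ = P₁ → 9P₁ + 3P₂ = 298.
Market 2: 10P₂ + P₁ = 168.
Eliminating P₂: 10×(1) − 3×(2) gives 87P₁ = 2476, so P₁ = 2476/87.
Back-substitute into (2): P₂ = (168 − 1×2476/87) / 10 = 1214/87.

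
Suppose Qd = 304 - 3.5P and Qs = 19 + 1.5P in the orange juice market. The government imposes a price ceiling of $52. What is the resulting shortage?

Shortage = 25

Equilibrium price would be P* = 57, so the ceiling at 52 binds.
At P = 52: Qd = 304 − 3.5(52) = 122, Qs = 19 + 1.5(52) = 97.
Shortage = 122 − 97 = 25.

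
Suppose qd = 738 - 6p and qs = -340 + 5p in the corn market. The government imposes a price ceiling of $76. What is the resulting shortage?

Shortage = 242

Equilibrium price would be p* = 98, so the ceiling at 76 binds.
At p = 76: qd = 738 − 6(76) = 282, qs = -340 + 5(76) = 40.
Shortage = 282 − 40 = 242.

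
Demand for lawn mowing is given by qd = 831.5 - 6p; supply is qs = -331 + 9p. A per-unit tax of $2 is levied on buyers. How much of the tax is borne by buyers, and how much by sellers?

Buyers bear $1.2, sellers bear $0.8

Pre-tax equilibrium: p* = 77.5, q* = 366.5.
Tax on buyers shifts demand to qd = 831.5 − 6(p + 2) = 819.5 - 6p.
819.5 - 6p = -331 + 9p gives seller price ps = 76.7; buyers pay pb = 76.7 + 2 = 78.7.
New quantity: q = 831.5 − 6(78.7) = 359.3.
Buyer burden = 78.7 − 77.5 = 1.2; seller burden = 77.5 − 76.7 = 0.8.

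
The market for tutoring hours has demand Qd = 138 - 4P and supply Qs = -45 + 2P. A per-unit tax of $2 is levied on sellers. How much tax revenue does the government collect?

Tax revenue = 80/3

Pre-tax equilibrium: P* = 30.5, Q* = 16.
Tax on sellers shifts supply to Qs = -45 + 2(P − 2) = -49 + 2P.
138 - 4P = -49 + 2P gives buyer price Pb = 187/6; sellers receive Ps = 187/6 − 2 = 175/6.
New quantity: Q = 138 − 4(187/6) = 40/3.
Revenue = 2 × 40/3 = 80/3.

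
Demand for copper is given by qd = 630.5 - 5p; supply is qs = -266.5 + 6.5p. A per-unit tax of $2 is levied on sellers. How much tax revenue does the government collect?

Tax revenue = 10803/23

Pre-tax equilibrium: p* = 78, q* = 240.5.
Tax on sellers shifts supply to qs = -266.5 + 6.5(p − 2) = -279.5 + 6.5p.
630.5 - 5p = -279.5 + 6.5p gives buyer price pb = 1820/23; sellers receive ps = 1820/23 − 2 = 1774/23.
New quantity: q = 630.5 − 5(1820/23) = 10803/46.
Revenue = 2 × 10803/46 = 10803/23.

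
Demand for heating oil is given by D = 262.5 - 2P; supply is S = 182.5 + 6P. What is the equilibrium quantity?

Set D = S: 262.5 - 2P = 182.5 + 6P.
80 = 8P, so P* = 10.
Q* = 262.5 − 2(10) = 242.5.

Q* = 242.5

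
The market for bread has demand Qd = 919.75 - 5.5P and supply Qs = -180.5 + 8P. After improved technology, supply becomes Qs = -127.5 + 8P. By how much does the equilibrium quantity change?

Original equilibrium: P* = 81.5, Q* = 471.5.
New equilibrium: 919.75 - 5.5P = -127.5 + 8P, so 1047.25 = 13.5P and P' = 4189/54; Q' = 919.75 − 5.5(4189/54) = 26627/54.
Change in quantity: 26627/54 − 471.5 = 583/27.

ΔQ = 583/27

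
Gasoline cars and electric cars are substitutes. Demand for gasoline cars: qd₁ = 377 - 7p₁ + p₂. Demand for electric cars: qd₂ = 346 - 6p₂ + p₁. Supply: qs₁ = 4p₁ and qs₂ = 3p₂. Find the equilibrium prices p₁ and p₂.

p₁ = 3739/98, p₂ = 4183/98

Market 1: 377 - 7p₁ + p₂ = 4p₁ → 11p₁ - p₂ = 377.
Market 2: 9p₂ - p₁ = 346.
Eliminating p₂: 9×(1) + 1×(2) gives 98p₁ = 3739, so p₁ = 3739/98.
Back-substitute into (2): p₂ = (346 + 1×3739/98) / 9 = 4183/98.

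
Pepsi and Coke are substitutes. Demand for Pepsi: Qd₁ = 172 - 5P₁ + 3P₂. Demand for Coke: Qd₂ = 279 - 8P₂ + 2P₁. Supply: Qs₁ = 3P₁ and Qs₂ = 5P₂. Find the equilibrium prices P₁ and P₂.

P₁ = 439/14, P₂ = 184/7

Market 1: 172 - 5P₁ + 3P₂ = 3P₁ → 8P₁ - 3P₂ = 172.
Market 2: 13P₂ - 2P₁ = 279.
Eliminating P₂: 13×(1) + 3×(2) gives 98P₁ = 3073, so P₁ = 439/14.
Back-substitute into (2): P₂ = (279 + 2×439/14) / 13 = 184/7.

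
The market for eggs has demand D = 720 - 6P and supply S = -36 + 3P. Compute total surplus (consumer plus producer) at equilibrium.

Equilibrium: 720 - 6P = -36 + 3P gives P* = 84, Q* = 216.
Demand choke price: P = 120; supply starts at P = 12.
CS = ½(120 − 84)(216) = 3888; PS = ½(84 − 12)(216) = 7776.

Total surplus = 11664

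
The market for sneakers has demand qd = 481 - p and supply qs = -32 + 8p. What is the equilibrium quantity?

q* = 424

Set qd = qs: 481 - p = -32 + 8p.
513 = 9p, so p* = 57.
q* = 481 − 1(57) = 424.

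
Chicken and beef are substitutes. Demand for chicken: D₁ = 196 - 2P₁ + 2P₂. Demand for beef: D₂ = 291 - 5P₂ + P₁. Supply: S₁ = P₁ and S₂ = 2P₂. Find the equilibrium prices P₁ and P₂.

P₁ = 1954/19, P₂ = 1069/19

Market 1: 196 - 2P₁ + 2P₂ = P₁ → 3P₁ - 2P₂ = 196.
Market 2: 7P₂ - P₁ = 291.
Eliminating P₂: 7×(1) + 2×(2) gives 19P₁ = 1954, so P₁ = 1954/19.
Back-substitute into (2): P₂ = (291 + 1×1954/19) / 7 = 1069/19.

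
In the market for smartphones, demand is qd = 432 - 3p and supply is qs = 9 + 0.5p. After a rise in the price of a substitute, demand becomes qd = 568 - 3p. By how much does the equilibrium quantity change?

Original equilibrium: p* = 846/7, q* = 486/7.
New equilibrium: 568 - 3p = 9 + 0.5p, so 559 = 3.5p and p' = 1118/7; q' = 568 − 3(1118/7) = 622/7.
Change in quantity: 622/7 − 486/7 = 136/7.

Δq = 136/7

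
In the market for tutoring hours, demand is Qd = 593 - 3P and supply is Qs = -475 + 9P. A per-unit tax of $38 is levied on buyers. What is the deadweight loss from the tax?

Deadweight loss = 1624.5

Pre-tax equilibrium: P* = 89, Q* = 326.
Tax on buyers shifts demand to Qd = 593 − 3(P + 38) = 479 - 3P.
479 - 3P = -475 + 9P gives seller price Ps = 79.5; buyers pay Pb = 79.5 + 38 = 117.5.
New quantity: Q = 593 − 3(117.5) = 240.5.
DWL = ½ × 38 × (326 − 240.5) = 1624.5.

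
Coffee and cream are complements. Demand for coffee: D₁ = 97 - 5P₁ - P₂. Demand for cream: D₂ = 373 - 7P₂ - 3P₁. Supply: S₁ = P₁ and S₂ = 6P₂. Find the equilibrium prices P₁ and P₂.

P₁ = 11.84, P₂ = 25.96

Market 1: 97 - 5P₁ - P₂ = P₁ → 6P₁ + P₂ = 97.
Market 2: 13P₂ + 3P₁ = 373.
Eliminating P₂: 13×(1) − 1×(2) gives 75P₁ = 888, so P₁ = 11.84.
Back-substitute into (2): P₂ = (373 − 3×11.84) / 13 = 25.96.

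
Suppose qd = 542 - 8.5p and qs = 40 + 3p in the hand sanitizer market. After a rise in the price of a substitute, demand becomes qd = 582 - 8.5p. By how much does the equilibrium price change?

Δp = 80/23

Original equilibrium: p* = 1004/23, q* = 3932/23.
New equilibrium: 582 - 8.5p = 40 + 3p, so 542 = 11.5p and p' = 1084/23; q' = 582 − 8.5(1084/23) = 4172/23.
Change in price: 1084/23 − 1004/23 = 80/23.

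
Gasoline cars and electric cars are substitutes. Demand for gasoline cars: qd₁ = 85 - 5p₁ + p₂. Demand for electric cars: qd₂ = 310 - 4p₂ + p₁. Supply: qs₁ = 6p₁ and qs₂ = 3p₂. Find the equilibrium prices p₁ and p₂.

Market 1: 85 - 5p₁ + p₂ = 6p₁ → 11p₁ - p₂ = 85.
Market 2: 7p₂ - p₁ = 310.
Eliminating p₂: 7×(1) + 1×(2) gives 76p₁ = 905, so p₁ = 905/76.
Back-substitute into (2): p₂ = (310 + 1×905/76) / 7 = 3495/76.

p₁ = 905/76, p₂ = 3495/76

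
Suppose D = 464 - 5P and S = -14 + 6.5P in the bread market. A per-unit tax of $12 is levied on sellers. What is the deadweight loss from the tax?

Deadweight loss = 4680/23

Pre-tax equilibrium: P* = 956/23, Q* = 5892/23.
Tax on sellers shifts supply to S = -14 + 6.5(P − 12) = -92 + 6.5P.
464 - 5P = -92 + 6.5P gives buyer price Pb = 1112/23; sellers receive Ps = 1112/23 − 12 = 836/23.
New quantity: Q = 464 − 5(1112/23) = 5112/23.
DWL = ½ × 12 × (5892/23 − 5112/23) = 4680/23.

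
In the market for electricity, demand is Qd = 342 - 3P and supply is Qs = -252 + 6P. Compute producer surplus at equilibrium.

Producer surplus = 1728

Equilibrium: 342 - 3P = -252 + 6P gives P* = 66, Q* = 144.
Supply starts at P = 42 (where Qs = 0).
PS = ½(66 − 42)(144) = 1728.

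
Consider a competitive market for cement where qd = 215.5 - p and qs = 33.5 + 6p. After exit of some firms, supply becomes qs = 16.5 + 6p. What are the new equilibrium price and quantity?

p' = 199/7, q' = 2619/14

Original equilibrium: p* = 26, q* = 189.5.
New equilibrium: 215.5 - p = 16.5 + 6p, so 199 = 7p and p' = 199/7; q' = 215.5 − 1(199/7) = 2619/14.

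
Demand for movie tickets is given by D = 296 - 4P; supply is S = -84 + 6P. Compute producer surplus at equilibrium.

Producer surplus = 1728

Equilibrium: 296 - 4P = -84 + 6P gives P* = 38, Q* = 144.
Supply starts at P = 14 (where S = 0).
PS = ½(38 − 14)(144) = 1728.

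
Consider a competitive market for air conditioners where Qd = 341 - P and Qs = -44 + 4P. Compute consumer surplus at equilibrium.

Equilibrium: 341 - P = -44 + 4P gives P* = 77, Q* = 264.
Demand choke price (Qd = 0): P = 341.
CS = ½(341 − 77)(264) = 34848.

Consumer surplus = 34848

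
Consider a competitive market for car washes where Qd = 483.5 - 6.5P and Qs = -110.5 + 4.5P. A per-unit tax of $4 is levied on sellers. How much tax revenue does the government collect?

Pre-tax equilibrium: P* = 54, Q* = 132.5.
Tax on sellers shifts supply to Qs = -110.5 + 4.5(P − 4) = -128.5 + 4.5P.
483.5 - 6.5P = -128.5 + 4.5P gives buyer price Pb = 612/11; sellers receive Ps = 612/11 − 4 = 568/11.
New quantity: Q = 483.5 − 6.5(612/11) = 2681/22.
Revenue = 4 × 2681/22 = 5362/11.

Tax revenue = 5362/11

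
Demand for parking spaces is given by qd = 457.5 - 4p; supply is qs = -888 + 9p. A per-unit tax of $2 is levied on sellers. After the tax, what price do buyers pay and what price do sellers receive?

Buyers pay 2727/26, sellers receive 2675/26

Pre-tax equilibrium: p* = 103.5, q* = 43.5.
Tax on sellers shifts supply to qs = -888 + 9(p − 2) = -906 + 9p.
457.5 - 4p = -906 + 9p gives buyer price pb = 2727/26; sellers receive ps = 2727/26 − 2 = 2675/26.
New quantity: q = 457.5 − 4(2727/26) = 987/26.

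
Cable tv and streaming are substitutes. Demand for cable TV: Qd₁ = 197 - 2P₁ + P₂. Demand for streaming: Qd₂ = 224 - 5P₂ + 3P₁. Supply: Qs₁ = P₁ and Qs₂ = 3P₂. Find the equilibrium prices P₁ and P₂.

P₁ = 600/7, P₂ = 421/7

Market 1: 197 - 2P₁ + P₂ = P₁ → 3P₁ - P₂ = 197.
Market 2: 8P₂ - 3P₁ = 224.
Eliminating P₂: 8×(1) + 1×(2) gives 21P₁ = 1800, so P₁ = 600/7.
Back-substitute into (2): P₂ = (224 + 3×600/7) / 8 = 421/7.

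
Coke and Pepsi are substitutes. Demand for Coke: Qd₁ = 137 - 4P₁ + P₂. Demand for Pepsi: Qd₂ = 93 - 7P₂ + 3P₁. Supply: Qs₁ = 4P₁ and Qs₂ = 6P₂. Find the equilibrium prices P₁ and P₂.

Market 1: 137 - 4P₁ + P₂ = 4P₁ → 8P₁ - P₂ = 137.
Market 2: 13P₂ - 3P₁ = 93.
Eliminating P₂: 13×(1) + 1×(2) gives 101P₁ = 1874, so P₁ = 1874/101.
Back-substitute into (2): P₂ = (93 + 3×1874/101) / 13 = 1155/101.

P₁ = 1874/101, P₂ = 1155/101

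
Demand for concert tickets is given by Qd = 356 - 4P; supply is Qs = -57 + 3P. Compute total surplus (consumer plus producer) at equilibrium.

Equilibrium: 356 - 4P = -57 + 3P gives P* = 59, Q* = 120.
Demand choke price: P = 89; supply starts at P = 19.
CS = ½(89 − 59)(120) = 1800; PS = ½(59 − 19)(120) = 2400.

Total surplus = 4200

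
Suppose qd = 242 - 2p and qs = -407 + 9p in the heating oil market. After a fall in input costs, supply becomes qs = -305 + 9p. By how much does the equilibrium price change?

Δp = -102/11

Original equilibrium: p* = 59, q* = 124.
New equilibrium: 242 - 2p = -305 + 9p, so 547 = 11p and p' = 547/11; q' = 242 − 2(547/11) = 1568/11.
Change in price: 547/11 − 59 = -102/11.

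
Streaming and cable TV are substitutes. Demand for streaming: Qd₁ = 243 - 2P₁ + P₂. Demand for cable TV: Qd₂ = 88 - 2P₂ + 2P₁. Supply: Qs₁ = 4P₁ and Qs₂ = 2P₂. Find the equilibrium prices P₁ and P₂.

P₁ = 530/11, P₂ = 507/11

Market 1: 243 - 2P₁ + P₂ = 4P₁ → 6P₁ - P₂ = 243.
Market 2: 4P₂ - 2P₁ = 88.
Eliminating P₂: 4×(1) + 1×(2) gives 22P₁ = 1060, so P₁ = 530/11.
Back-substitute into (2): P₂ = (88 + 2×530/11) / 4 = 507/11.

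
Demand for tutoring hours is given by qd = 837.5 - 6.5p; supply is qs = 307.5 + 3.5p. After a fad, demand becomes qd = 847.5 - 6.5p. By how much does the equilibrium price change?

Original equilibrium: p* = 53, q* = 493.
New equilibrium: 847.5 - 6.5p = 307.5 + 3.5p, so 540 = 10p and p' = 54; q' = 847.5 − 6.5(54) = 496.5.
Change in price: 54 − 53 = 1.

Δp = 1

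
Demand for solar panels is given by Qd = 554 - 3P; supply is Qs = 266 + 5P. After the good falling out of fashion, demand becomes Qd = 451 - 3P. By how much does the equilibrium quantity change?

ΔQ = -64.375

Original equilibrium: P* = 36, Q* = 446.
New equilibrium: 451 - 3P = 266 + 5P, so 185 = 8P and P' = 23.125; Q' = 451 − 3(23.125) = 381.625.
Change in quantity: 381.625 − 446 = -64.375.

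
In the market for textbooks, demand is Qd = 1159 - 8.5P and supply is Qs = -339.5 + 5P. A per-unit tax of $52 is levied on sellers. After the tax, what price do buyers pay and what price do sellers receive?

Buyers pay 3517/27, sellers receive 2113/27

Pre-tax equilibrium: P* = 111, Q* = 215.5.
Tax on sellers shifts supply to Qs = -339.5 + 5(P − 52) = -599.5 + 5P.
1159 - 8.5P = -599.5 + 5P gives buyer price Pb = 3517/27; sellers receive Ps = 3517/27 − 52 = 2113/27.
New quantity: Q = 1159 − 8.5(3517/27) = 2797/54.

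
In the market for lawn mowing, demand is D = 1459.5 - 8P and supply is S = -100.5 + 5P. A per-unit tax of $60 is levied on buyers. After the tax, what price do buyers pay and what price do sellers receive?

Buyers pay 1860/13, sellers receive 1080/13

Pre-tax equilibrium: P* = 120, Q* = 499.5.
Tax on buyers shifts demand to D = 1459.5 − 8(P + 60) = 979.5 - 8P.
979.5 - 8P = -100.5 + 5P gives seller price Ps = 1080/13; buyers pay Pb = 1080/13 + 60 = 1860/13.
New quantity: Q = 1459.5 − 8(1860/13) = 8187/26.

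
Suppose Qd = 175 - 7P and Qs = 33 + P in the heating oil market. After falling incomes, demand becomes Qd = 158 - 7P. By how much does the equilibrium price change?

Original equilibrium: P* = 17.75, Q* = 50.75.
New equilibrium: 158 - 7P = 33 + P, so 125 = 8P and P' = 15.625; Q' = 158 − 7(15.625) = 48.625.
Change in price: 15.625 − 17.75 = -2.125.

ΔP = -2.125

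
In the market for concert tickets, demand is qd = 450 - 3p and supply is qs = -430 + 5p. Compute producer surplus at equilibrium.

Producer surplus = 1440

Equilibrium: 450 - 3p = -430 + 5p gives p* = 110, q* = 120.
Supply starts at p = 86 (where qs = 0).
PS = ½(110 − 86)(120) = 1440.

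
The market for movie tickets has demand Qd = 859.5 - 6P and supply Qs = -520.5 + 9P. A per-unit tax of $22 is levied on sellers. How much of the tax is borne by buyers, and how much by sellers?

Pre-tax equilibrium: P* = 92, Q* = 307.5.
Tax on sellers shifts supply to Qs = -520.5 + 9(P − 22) = -718.5 + 9P.
859.5 - 6P = -718.5 + 9P gives buyer price Pb = 105.2; sellers receive Ps = 105.2 − 22 = 83.2.
New quantity: Q = 859.5 − 6(105.2) = 228.3.
Buyer burden = 105.2 − 92 = 13.2; seller burden = 92 − 83.2 = 8.8.

Buyers bear $13.2, sellers bear $8.8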